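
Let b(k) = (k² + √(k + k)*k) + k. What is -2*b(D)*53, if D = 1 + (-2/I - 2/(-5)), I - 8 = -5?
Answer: -30316/225 - 1166*√330/225 ≈ -228.88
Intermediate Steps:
I = 3 (I = 8 - 5 = 3)
D = 11/15 (D = 1 + (-2/3 - 2/(-5)) = 1 + (-2*⅓ - 2*(-⅕)) = 1 + (-⅔ + ⅖) = 1 - 4/15 = 11/15 ≈ 0.73333)
b(k) = k + k² + √2*k^(3/2) (b(k) = (k² + √(2*k)*k) + k = (k² + (√2*√k)*k) + k = (k² + √2*k^(3/2)) + k = k + k² + √2*k^(3/2))
-2*b(D)*53 = -2*(11/15 + (11/15)² + √2*(11/15)^(3/2))*53 = -2*(11/15 + 121/225 + √2*(11*√165/225))*53 = -2*(11/15 + 121/225 + 11*√330/225)*53 = -2*(286/225 + 11*√330/225)*53 = (-572/225 - 22*√330/225)*53 = -30316/225 - 1166*√330/225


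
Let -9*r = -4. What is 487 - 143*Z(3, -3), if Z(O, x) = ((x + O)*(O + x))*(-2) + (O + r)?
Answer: -50/9 ≈ -5.5556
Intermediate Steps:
r = 4/9 (r = -⅑*(-4) = 4/9 ≈ 0.44444)
Z(O, x) = 4/9 + O - 2*(O + x)² (Z(O, x) = ((x + O)*(O + x))*(-2) + (O + 4/9) = ((O + x)*(O + x))*(-2) + (4/9 + O) = (O + x)²*(-2) + (4/9 + O) = -2*(O + x)² + (4/9 + O) = 4/9 + O - 2*(O + x)²)
487 - 143*Z(3, -3) = 487 - 143*(4/9 + 3 - 2*(3 - 3)²) = 487 - 143*(4/9 + 3 - 2*0²) = 487 - 143*(4/9 + 3 - 2*0) = 487 - 143*(4/9 + 3 + 0) = 487 - 143*31/9 = 487 - 4433/9 = -50/9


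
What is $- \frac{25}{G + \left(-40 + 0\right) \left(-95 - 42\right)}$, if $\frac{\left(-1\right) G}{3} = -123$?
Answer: $- \frac{25}{5849} \approx -0.0042742$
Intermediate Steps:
$G = 369$ ($G = \left(-3\right) \left(-123\right) = 369$)
$- \frac{25}{G + \left(-40 + 0\right) \left(-95 - 42\right)} = - \frac{25}{369 + \left(-40 + 0\right) \left(-95 - 42\right)} = - \frac{25}{369 - -5480} = - \frac{25}{369 + 5480} = - \frac{25}{5849}$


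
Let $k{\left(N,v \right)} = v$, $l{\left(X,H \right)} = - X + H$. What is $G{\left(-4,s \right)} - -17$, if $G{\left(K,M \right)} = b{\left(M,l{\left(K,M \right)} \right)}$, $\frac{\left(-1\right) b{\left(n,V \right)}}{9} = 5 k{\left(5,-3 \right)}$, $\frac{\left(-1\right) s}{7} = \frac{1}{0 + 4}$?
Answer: $152$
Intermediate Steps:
$l{\left(X,H \right)} = H - X$
$s = - \frac{7}{4}$ ($s = - \frac{7}{0 + 4} = - \frac{7}{4} \approx -1.75$)
$b{\left(n,V \right)} = 135$ ($b{\left(n,V \right)} = - 9 \cdot 5 \left(-3\right) = \left(-9\right) \left(-15\right) = 135$)
$G{\left(K,M \right)} = 135$
$G{\left(-4,s \right)} - -17 = 135 - -17 = 135 + 17 = 152$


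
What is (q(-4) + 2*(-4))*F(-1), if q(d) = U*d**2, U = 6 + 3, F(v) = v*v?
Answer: 136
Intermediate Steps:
F(v) = v**2
U = 9
q(d) = 9*d**2
(q(-4) + 2*(-4))*F(-1) = (9*(-4)**2 + 2*(-4))*(-1)**2 = (9*16 - 8)*1 = (144 - 8)*1 = 136*1 = 136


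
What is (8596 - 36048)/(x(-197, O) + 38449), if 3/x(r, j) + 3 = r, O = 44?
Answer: -5490400/7689797 ≈ -0.71399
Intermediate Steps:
x(r, j) = 3/(-3 + r)
(8596 - 36048)/(x(-197, O) + 38449) = (8596 - 36048)/(3/(-3 - 197) + 38449) = -27452/(3/(-200) + 38449) = -27452/(3*(-1/200) + 38449) = -27452/(-3/200 + 38449) = -27452/7689797/200 = -27452*200/7689797 = -5490400/7689797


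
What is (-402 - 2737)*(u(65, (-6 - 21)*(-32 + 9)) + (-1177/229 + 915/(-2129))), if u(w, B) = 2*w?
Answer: -190427315718/487541 ≈ -3.9059e+5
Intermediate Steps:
(-402 - 2737)*(u(65, (-6 - 21)*(-32 + 9)) + (-1177/229 + 915/(-2129))) = (-402 - 2737)*(2*65 + (-1177/229 + 915/(-2129))) = -3139*(130 + (-1177*1/229 + 915*(-1/2129))) = -3139*(130 + (-1177/229 - 915/2129)) = -3139*(130 - 2715368/487541) = -3139*60664962/487541 = -190427315718/487541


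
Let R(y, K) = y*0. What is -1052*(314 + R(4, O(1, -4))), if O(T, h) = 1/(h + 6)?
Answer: -330328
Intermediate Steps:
O(T, h) = 1/(6 + h)
R(y, K) = 0
-1052*(314 + R(4, O(1, -4))) = -1052*(314 + 0) = -1052*314 = -330328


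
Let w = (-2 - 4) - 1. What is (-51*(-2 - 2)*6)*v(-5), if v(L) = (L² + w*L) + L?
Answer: 67320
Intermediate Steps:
w = -7 (w = -6 - 1 = -7)
v(L) = L² - 6*L (v(L) = (L² - 7*L) + L = L² - 6*L)
(-51*(-2 - 2)*6)*v(-5) = (-51*(-2 - 2)*6)*(-5*(-6 - 5)) = (-(-204)*6)*(-5*(-11)) = -51*(-24)*55 = 1224*55 = 67320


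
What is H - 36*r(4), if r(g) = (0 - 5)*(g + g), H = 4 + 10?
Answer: 1454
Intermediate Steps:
H = 14
r(g) = -10*g
H - 36*r(4) = 14 - (-360)*4 = 14 - 36*(-40) = 14 + 1440 = 1454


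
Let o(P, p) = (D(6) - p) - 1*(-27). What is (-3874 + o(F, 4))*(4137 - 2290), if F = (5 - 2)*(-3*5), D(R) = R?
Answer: -7101715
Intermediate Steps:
F = -45 (F = 3*(-15) = -45)
o(P, p) = 33 - p (o(P, p) = (6 - p) - 1*(-27) = (6 - p) + 27 = 33 - p)
(-3874 + o(F, 4))*(4137 - 2290) = (-3874 + (33 - 1*4))*(4137 - 2290) = (-3874 + (33 - 4))*1847 = (-3874 + 29)*1847 = -3845*1847 = -7101715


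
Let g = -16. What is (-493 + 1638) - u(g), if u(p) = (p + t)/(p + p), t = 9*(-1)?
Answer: 36615/32 ≈ 1144.2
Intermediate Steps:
t = -9
u(p) = (-9 + p)/(2*p) (u(p) = (p - 9)/(p + p) = (-9 + p)/((2*p)) = (-9 + p)*(1/(2*p)) = (-9 + p)/(2*p))
(-493 + 1638) - u(g) = (-493 + 1638) - (-9 - 16)/(2*(-16)) = 1145 - (-1)*(-25)/(2*16) = 1145 - 1*25/32 = 1145 - 25/32 = 36615/32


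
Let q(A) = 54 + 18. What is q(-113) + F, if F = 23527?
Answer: 23599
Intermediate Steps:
q(A) = 72
q(-113) + F = 72 + 23527 = 23599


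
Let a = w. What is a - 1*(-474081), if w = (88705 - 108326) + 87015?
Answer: 541475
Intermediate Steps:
w = 67394 (w = -19621 + 87015 = 67394)
a = 67394
a - 1*(-474081) = 67394 - 1*(-474081) = 67394 + 474081 = 541475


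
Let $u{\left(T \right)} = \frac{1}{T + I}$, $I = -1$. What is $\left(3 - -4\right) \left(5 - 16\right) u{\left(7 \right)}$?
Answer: $- \frac{77}{6} \approx -12.833$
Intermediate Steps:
$u{\left(T \right)} = \frac{1}{-1 + T}$ ($u{\left(T \right)} = \frac{1}{T - 1} = \frac{1}{-1 + T}$)
$\left(3 - -4\right) \left(5 - 16\right) u{\left(7 \right)} = \frac{\left(3 - -4\right) \left(5 - 16\right)}{-1 + 7} = \frac{\left(3 + 4\right) \left(-11\right)}{6} = 7 \left(-11\right) \frac{1}{6} = \left(-77\right) \frac{1}{6} = - \frac{77}{6}$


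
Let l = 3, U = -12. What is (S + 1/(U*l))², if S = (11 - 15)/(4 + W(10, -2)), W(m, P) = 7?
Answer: 24025/156816 ≈ 0.15320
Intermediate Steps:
S = -4/11 (S = (11 - 15)/(4 + 7) = -4/11 ≈ -0.36364)
(S + 1/(U*l))² = (-4/11 + 1/(-12*3))² = (-4/11 + 1/(-36))² = (-4/11 - 1/36)² = (-155/396)² = 24025/156816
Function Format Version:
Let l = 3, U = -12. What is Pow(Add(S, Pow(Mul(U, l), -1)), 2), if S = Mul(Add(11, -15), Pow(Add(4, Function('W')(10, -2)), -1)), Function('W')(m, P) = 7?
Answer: Rational(24025, 156816) ≈ 0.15320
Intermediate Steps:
S = Rational(-4, 11) (S = Mul(Add(11, -15), Pow(Add(4, 7), -1)) = Mul(-4, Pow(11, -1)) = Mul(-4, Rational(1, 11)) = Rational(-4, 11) ≈ -0.36364)
Pow(Add(S, Pow(Mul(U, l), -1)), 2) = Pow(Add(Rational(-4, 11), Pow(Mul(-12, 3), -1)), 2) = Pow(Add(Rational(-4, 11), Pow(-36, -1)), 2) = Pow(Add(Rational(-4, 11), Rational(-1, 36)), 2) = Pow(Rational(-155, 396), 2) = Rational(24025, 156816)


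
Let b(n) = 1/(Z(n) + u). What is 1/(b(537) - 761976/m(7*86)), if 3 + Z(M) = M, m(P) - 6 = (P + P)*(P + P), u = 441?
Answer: -706690725/370738489 ≈ -1.9062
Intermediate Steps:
m(P) = 6 + 4*P² (m(P) = 6 + (P + P)*(P + P) = 6 + (2*P)*(2*P) = 6 + 4*P²)
Z(M) = -3 + M
b(n) = 1/(438 + n) (b(n) = 1/((-3 + n) + 441) = 1/(438 + n))
1/(b(537) - 761976/m(7*86)) = 1/(1/(438 + 537) - 761976/(6 + 4*(7*86)²)) = 1/(1/975 - 761976/(6 + 4*602²)) = 1/(1/975 - 761976/(6 + 4*362404)) = 1/(1/975 - 761976/(6 + 1449616)) = 1/(1/975 - 761976/1449622) = 1/(1/975 - 761976*1/1449622) = 1/(1/975 - 380988/724811) = 1/(-370738489/706690725) = -706690725/370738489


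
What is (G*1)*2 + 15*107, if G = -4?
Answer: 1597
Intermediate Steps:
(G*1)*2 + 15*107 = -4*1*2 + 15*107 = -4*2 + 1605 = -8 + 1605 = 1597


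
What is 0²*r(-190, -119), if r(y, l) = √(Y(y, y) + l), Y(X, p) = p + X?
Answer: 0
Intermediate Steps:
Y(X, p) = X + p
r(y, l) = √(l + 2*y) (r(y, l) = √((y + y) + l) = √(2*y + l) = √(l + 2*y))
0²*r(-190, -119) = 0²*√(-119 + 2*(-190)) = 0*√(-119 - 380) = 0*√(-499) = 0*(I*√499) = 0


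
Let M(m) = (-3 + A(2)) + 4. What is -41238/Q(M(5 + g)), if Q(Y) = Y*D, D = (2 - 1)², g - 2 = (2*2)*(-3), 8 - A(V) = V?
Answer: -41238/7 ≈ -5891.1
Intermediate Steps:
A(V) = 8 - V
g = -10 (g = 2 + (2*2)*(-3) = 2 + 4*(-3) = 2 - 12 = -10)
D = 1 (D = 1² = 1)
M(m) = 7 (M(m) = (-3 + (8 - 1*2)) + 4 = (-3 + (8 - 2)) + 4 = (-3 + 6) + 4 = 3 + 4 = 7)
Q(Y) = Y (Q(Y) = Y*1 = Y)
-41238/Q(M(5 + g)) = -41238/7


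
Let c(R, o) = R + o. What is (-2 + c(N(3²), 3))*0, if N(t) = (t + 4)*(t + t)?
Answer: 0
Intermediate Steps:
N(t) = 2*t*(4 + t) (N(t) = (4 + t)*(2*t) = 2*t*(4 + t))
(-2 + c(N(3²), 3))*0 = (-2 + (2*3²*(4 + 3²) + 3))*0 = (-2 + (2*9*(4 + 9) + 3))*0 = (-2 + (2*9*13 + 3))*0 = (-2 + (234 + 3))*0 = (-2 + 237)*0 = 235*0 = 0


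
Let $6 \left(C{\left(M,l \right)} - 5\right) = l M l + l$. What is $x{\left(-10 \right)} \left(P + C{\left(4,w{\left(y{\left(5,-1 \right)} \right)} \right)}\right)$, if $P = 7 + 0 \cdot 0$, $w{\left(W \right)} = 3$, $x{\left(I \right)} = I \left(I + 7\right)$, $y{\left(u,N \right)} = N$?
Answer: $555$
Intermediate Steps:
$x{\left(I \right)} = I \left(7 + I\right)$
$C{\left(M,l \right)} = 5 + \frac{l}{6} + \frac{M l^{2}}{6}$ ($C{\left(M,l \right)} = 5 + \frac{l M l + l}{6} = 5 + \frac{M l l + l}{6} = 5 + \frac{M l^{2} + l}{6} = 5 + \frac{l + M l^{2}}{6} = 5 + \left(\frac{l}{6} + \frac{M l^{2}}{6}\right) = 5 + \frac{l}{6} + \frac{M l^{2}}{6}$)
$P = 7$ ($P = 7 + 0 = 7$)
$x{\left(-10 \right)} \left(P + C{\left(4,w{\left(y{\left(5,-1 \right)} \right)} \right)}\right) = - 10 \left(7 - 10\right) \left(7 + \left(5 + \frac{1}{6} \cdot 3 + \frac{1}{6} \cdot 4 \cdot 3^{2}\right)\right) = \left(-10\right) \left(-3\right) \left(7 + \left(5 + \frac{1}{2} + \frac{1}{6} \cdot 4 \cdot 9\right)\right) = 30 \left(7 + \left(5 + \frac{1}{2} + 6\right)\right) = 30 \left(7 + \frac{23}{2}\right) = 30 \cdot \frac{37}{2} = 555$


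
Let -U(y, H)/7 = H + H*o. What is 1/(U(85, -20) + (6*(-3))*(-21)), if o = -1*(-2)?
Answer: 1/798 ≈ 0.0012531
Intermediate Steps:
o = 2
U(y, H) = -21*H (U(y, H) = -7*(H + H*2) = -7*(H + 2*H) = -21*H)
1/(U(85, -20) + (6*(-3))*(-21)) = 1/(-21*(-20) + (6*(-3))*(-21)) = 1/(420 - 18*(-21)) = 1/(420 + 378) = 1/798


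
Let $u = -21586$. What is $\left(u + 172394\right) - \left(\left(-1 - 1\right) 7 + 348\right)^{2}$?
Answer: $39252$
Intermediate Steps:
$\left(u + 172394\right) - \left(\left(-1 - 1\right) 7 + 348\right)^{2} = \left(-21586 + 172394\right) - \left(\left(-1 - 1\right) 7 + 348\right)^{2} = 150808 - \left(\left(-2\right) 7 + 348\right)^{2} = 150808 - \left(-14 + 348\right)^{2} = 150808 - 334^{2} = 150808 - 111556 = 39252$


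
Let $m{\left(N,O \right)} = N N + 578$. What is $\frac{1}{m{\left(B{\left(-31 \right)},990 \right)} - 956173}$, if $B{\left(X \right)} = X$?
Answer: $- \frac{1}{954634} \approx -1.0475 \cdot 10^{-6}$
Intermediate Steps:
$m{\left(N,O \right)} = 578 + N^{2}$ ($m{\left(N,O \right)} = N^{2} + 578 = 578 + N^{2}$)
$\frac{1}{m{\left(B{\left(-31 \right)},990 \right)} - 956173} = \frac{1}{\left(578 + \left(-31\right)^{2}\right) - 956173} = \frac{1}{\left(578 + 961\right) - 956173} = \frac{1}{1539 - 956173} = \frac{1}{-954634} = - \frac{1}{954634}$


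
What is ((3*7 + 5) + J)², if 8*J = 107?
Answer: 99225/64 ≈ 1550.4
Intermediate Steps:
J = 107/8 (J = (⅛)*107 = 107/8 ≈ 13.375)
((3*7 + 5) + J)² = ((3*7 + 5) + 107/8)² = ((21 + 5) + 107/8)² = (26 + 107/8)² = (315/8)² = 99225/64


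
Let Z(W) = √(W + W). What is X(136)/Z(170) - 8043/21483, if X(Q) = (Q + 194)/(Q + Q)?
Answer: -383/1023 + 33*√85/4624 ≈ -0.30859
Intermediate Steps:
X(Q) = (194 + Q)/(2*Q) (X(Q) = (194 + Q)/((2*Q)) = (194 + Q)*(1/(2*Q)) = (194 + Q)/(2*Q))
Z(W) = √2*√W (Z(W) = √(2*W) = √2*√W)
X(136)/Z(170) - 8043/21483 = ((½)*(194 + 136)/136)/((√2*√170)) - 8043/21483 = ((½)*(1/136)*330)/((2*√85)) - 8043*1/21483 = 165*(√85/170)/136 - 383/1023 = 33*√85/4624 - 383/1023 = -383/1023 + 33*√85/4624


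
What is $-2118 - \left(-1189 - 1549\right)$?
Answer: $620$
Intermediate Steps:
$-2118 - \left(-1189 - 1549\right) = -2118 - -2738 = -2118 + 2738 = 620$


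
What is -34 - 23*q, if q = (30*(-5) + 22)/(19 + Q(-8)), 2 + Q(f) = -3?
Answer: 1234/7 ≈ 176.29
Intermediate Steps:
Q(f) = -5 (Q(f) = -2 - 3 = -5)
q = -64/7 (q = (30*(-5) + 22)/(19 - 5) = (-150 + 22)/14 = -128*1/14 = -64/7 ≈ -9.1429)
-34 - 23*q = -34 - 23*(-64/7) = -34 + 1472/7 = 1234/7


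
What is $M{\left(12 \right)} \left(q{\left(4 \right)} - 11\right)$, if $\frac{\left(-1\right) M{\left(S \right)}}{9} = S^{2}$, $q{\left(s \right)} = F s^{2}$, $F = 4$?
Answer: $-68688$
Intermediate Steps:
$q{\left(s \right)} = 4 s^{2}$
$M{\left(S \right)} = - 9 S^{2}$
$M{\left(12 \right)} \left(q{\left(4 \right)} - 11\right) = - 9 \cdot 12^{2} \left(4 \cdot 4^{2} - 11\right) = \left(-9\right) 144 \left(4 \cdot 16 - 11\right) = - 1296 \left(64 - 11\right) = \left(-1296\right) 53 = -68688$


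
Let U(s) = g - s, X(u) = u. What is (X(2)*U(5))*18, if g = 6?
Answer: 36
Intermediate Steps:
U(s) = 6 - s
(X(2)*U(5))*18 = (2*(6 - 1*5))*18 = (2*(6 - 5))*18 = (2*1)*18 = 2*18 = 36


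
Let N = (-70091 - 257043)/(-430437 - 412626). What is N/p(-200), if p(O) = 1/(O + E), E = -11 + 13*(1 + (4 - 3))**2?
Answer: -17338102/281021 ≈ -61.697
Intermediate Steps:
N = 327134/843063 (N = -327134/(-843063) = -327134*(-1/843063) = 327134/843063 ≈ 0.38803)
E = 41 (E = -11 + 13*(1 + 1)**2 = -11 + 13*2**2 = -11 + 13*4 = -11 + 52 = 41)
p(O) = 1/(41 + O) (p(O) = 1/(O + 41) = 1/(41 + O))
N/p(-200) = 327134/(843063*(1/(41 - 200))) = 327134/(843063*(1/(-159))) = 327134/(843063*(-1/159)) = (327134/843063)*(-159) = -17338102/281021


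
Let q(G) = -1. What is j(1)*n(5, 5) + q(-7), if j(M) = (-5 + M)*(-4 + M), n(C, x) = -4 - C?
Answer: -109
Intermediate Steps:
j(1)*n(5, 5) + q(-7) = (20 + 1**2 - 9*1)*(-4 - 1*5) - 1 = (20 + 1 - 9)*(-4 - 5) - 1 = 12*(-9) - 1 = -108 - 1 = -109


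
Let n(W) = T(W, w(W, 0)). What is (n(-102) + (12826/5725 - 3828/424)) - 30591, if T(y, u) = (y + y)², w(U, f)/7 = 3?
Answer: 6686401981/606850 ≈ 11018.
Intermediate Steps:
w(U, f) = 21 (w(U, f) = 7*3 = 21)
T(y, u) = 4*y² (T(y, u) = (2*y)² = 4*y²)
n(W) = 4*W²
(n(-102) + (12826/5725 - 3828/424)) - 30591 = (4*(-102)² + (12826/5725 - 3828/424)) - 30591 = (4*10404 + (12826*(1/5725) - 3828*1/424)) - 30591 = (41616 + (12826/5725 - 957/106)) - 30591 = (41616 - 4119269/606850) - 30591 = 25250550331/606850 - 30591 = 6686401981/606850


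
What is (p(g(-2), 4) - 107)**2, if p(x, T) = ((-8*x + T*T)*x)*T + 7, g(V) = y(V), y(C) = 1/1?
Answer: 4624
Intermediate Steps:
y(C) = 1
g(V) = 1
p(x, T) = 7 + T*x*(T**2 - 8*x) (p(x, T) = ((-8*x + T**2)*x)*T + 7 = ((T**2 - 8*x)*x)*T + 7 = (x*(T**2 - 8*x))*T + 7 = T*x*(T**2 - 8*x) + 7 = 7 + T*x*(T**2 - 8*x))
(p(g(-2), 4) - 107)**2 = ((7 + 1*4**3 - 8*4*1**2) - 107)**2 = ((7 + 1*64 - 8*4*1) - 107)**2 = ((7 + 64 - 32) - 107)**2 = (39 - 107)**2 = (-68)**2 = 4624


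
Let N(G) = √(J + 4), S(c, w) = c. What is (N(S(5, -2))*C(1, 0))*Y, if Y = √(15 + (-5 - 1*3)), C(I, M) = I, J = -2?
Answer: √14 ≈ 3.7417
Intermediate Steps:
N(G) = √2 (N(G) = √(-2 + 4) = √2)
Y = √7 (Y = √(15 + (-5 - 3)) = √(15 - 8) = √7 ≈ 2.6458)
(N(S(5, -2))*C(1, 0))*Y = (√2*1)*√7 = √2*√7 = √14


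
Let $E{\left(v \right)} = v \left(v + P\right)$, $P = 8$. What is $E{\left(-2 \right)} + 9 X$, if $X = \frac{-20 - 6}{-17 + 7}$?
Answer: $\frac{57}{5} \approx 11.4$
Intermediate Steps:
$X = \frac{13}{5}$ ($X = - \frac{26}{-10} = \left(-26\right) \left(- \frac{1}{10}\right) = \frac{13}{5} \approx 2.6$)
$E{\left(v \right)} = v \left(8 + v\right)$ ($E{\left(v \right)} = v \left(v + 8\right) = v \left(8 + v\right)$)
$E{\left(-2 \right)} + 9 X = - 2 \left(8 - 2\right) + 9 \cdot \frac{13}{5} = \left(-2\right) 6 + \frac{117}{5} = -12 + \frac{117}{5} = \frac{57}{5}$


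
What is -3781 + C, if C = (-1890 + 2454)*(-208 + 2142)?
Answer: 1086995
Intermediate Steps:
C = 1090776 (C = 564*1934 = 1090776)
-3781 + C = -3781 + 1090776 = 1086995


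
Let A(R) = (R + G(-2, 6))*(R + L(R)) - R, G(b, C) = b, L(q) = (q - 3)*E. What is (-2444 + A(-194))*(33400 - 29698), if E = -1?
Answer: -10506276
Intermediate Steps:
L(q) = 3 - q (L(q) = (q - 3)*(-1) = (-3 + q)*(-1) = 3 - q)
A(R) = -6 + 2*R (A(R) = (R - 2)*(R + (3 - R)) - R = (-2 + R)*3 - R = (-6 + 3*R) - R = -6 + 2*R)
(-2444 + A(-194))*(33400 - 29698) = (-2444 + (-6 + 2*(-194)))*(33400 - 29698) = (-2444 + (-6 - 388))*3702 = (-2444 - 394)*3702 = -2838*3702 = -10506276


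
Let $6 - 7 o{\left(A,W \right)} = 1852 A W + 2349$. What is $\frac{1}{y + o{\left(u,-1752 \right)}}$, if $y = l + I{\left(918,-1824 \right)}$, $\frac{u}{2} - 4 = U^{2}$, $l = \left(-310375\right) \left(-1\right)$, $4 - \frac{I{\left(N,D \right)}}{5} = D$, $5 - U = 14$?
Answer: $\frac{7}{553833942} \approx 1.2639 \cdot 10^{-8}$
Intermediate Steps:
$U = -9$ ($U = 5 - 14 = -9$)
$I{\left(N,D \right)} = 20 - 5 D$
$l = 310375$
$u = 170$ ($u = 8 + 2 \left(-9\right)^{2} = 8 + 2 \cdot 81 = 8 + 162 = 170$)
$y = 319515$ ($y = 310375 + \left(20 - -9120\right) = 310375 + \left(20 + 9120\right) = 310375 + 9140 = 319515$)
$o{\left(A,W \right)} = - \frac{2343}{7} - \frac{1852 A W}{7}$ ($o{\left(A,W \right)} = \frac{6}{7} - \frac{1852 A W + 2349}{7} = \frac{6}{7} - \frac{2349 + 1852 A W}{7} = \frac{6}{7} - \left(\frac{2349}{7} + \frac{1852 A W}{7}\right) = - \frac{2343}{7} - \frac{1852 A W}{7}$)
$\frac{1}{y + o{\left(u,-1752 \right)}} = \frac{1}{319515 - \left(\frac{2343}{7} + \frac{314840}{7} \left(-1752\right)\right)} = \frac{1}{319515 + \left(- \frac{2343}{7} + \frac{551599680}{7}\right)} = \frac{1}{319515 + \frac{551597337}{7}} = \frac{1}{\frac{553833942}{7}} = \frac{7}{553833942}$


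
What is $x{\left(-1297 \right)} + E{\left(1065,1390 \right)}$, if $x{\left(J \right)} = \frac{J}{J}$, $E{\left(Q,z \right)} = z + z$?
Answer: $2781$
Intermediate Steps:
$E{\left(Q,z \right)} = 2 z$
$x{\left(J \right)} = 1$
$x{\left(-1297 \right)} + E{\left(1065,1390 \right)} = 1 + 2 \cdot 1390 = 1 + 2780 = 2781$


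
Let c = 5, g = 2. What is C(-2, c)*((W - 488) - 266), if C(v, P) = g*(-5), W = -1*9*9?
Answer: 8350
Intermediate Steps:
W = -81 (W = -9*9 = -81)
C(v, P) = -10 (C(v, P) = 2*(-5) = -10)
C(-2, c)*((W - 488) - 266) = -10*((-81 - 488) - 266) = -10*(-569 - 266) = -10*(-835) = 8350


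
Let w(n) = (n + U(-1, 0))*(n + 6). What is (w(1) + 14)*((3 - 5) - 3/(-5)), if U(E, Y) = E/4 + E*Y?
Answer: -539/20 ≈ -26.950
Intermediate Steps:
U(E, Y) = E/4 + E*Y (U(E, Y) = E*(¼) + E*Y = E/4 + E*Y)
w(n) = (6 + n)*(-¼ + n) (w(n) = (n - (¼ + 0))*(n + 6) = (n - 1*¼)*(6 + n) = (n - ¼)*(6 + n) = (-¼ + n)*(6 + n) = (6 + n)*(-¼ + n))
(w(1) + 14)*((3 - 5) - 3/(-5)) = ((-3/2 + 1² + (23/4)*1) + 14)*((3 - 5) - 3/(-5)) = ((-3/2 + 1 + 23/4) + 14)*(-2 - 3*(-⅕)) = (21/4 + 14)*(-2 + ⅗) = (77/4)*(-7/5) = -539/20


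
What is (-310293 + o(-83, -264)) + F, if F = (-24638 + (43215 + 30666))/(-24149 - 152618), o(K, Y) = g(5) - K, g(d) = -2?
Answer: -54835293847/176767 ≈ -3.1021e+5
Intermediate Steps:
o(K, Y) = -2 - K
F = -49243/176767 (F = (-24638 + 73881)/(-176767) = 49243*(-1/176767) = -49243/176767 ≈ -0.27858)
(-310293 + o(-83, -264)) + F = (-310293 + (-2 - 1*(-83))) - 49243/176767 = (-310293 + (-2 + 83)) - 49243/176767 = (-310293 + 81) - 49243/176767 = -310212 - 49243/176767 = -54835293847/176767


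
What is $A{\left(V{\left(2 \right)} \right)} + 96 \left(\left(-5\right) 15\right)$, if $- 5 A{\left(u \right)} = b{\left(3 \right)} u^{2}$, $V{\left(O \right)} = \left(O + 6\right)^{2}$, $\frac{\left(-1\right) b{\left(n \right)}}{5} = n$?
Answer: $5088$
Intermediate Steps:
$b{\left(n \right)} = - 5 n$
$V{\left(O \right)} = \left(6 + O\right)^{2}$
$A{\left(u \right)} = 3 u^{2}$ ($A{\left(u \right)} = - \frac{\left(-5\right) 3 u^{2}}{5} = - \frac{\left(-15\right) u^{2}}{5} = 3 u^{2}$)
$A{\left(V{\left(2 \right)} \right)} + 96 \left(\left(-5\right) 15\right) = 3 \left(\left(6 + 2\right)^{2}\right)^{2} + 96 \left(\left(-5\right) 15\right) = 3 \left(8^{2}\right)^{2} + 96 \left(-75\right) = 3 \cdot 64^{2} - 7200 = 3 \cdot 4096 - 7200 = 12288 - 7200 = 5088$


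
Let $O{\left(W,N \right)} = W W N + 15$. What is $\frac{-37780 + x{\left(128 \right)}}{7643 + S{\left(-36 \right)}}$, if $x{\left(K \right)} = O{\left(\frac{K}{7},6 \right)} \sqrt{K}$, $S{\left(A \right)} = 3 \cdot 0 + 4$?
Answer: $- \frac{37780}{7647} + \frac{264104 \sqrt{2}}{124901} \approx -1.9501$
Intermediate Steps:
$O{\left(W,N \right)} = 15 + N W^{2}$ ($O{\left(W,N \right)} = W^{2} N + 15 = N W^{2} + 15 = 15 + N W^{2}$)
$S{\left(A \right)} = 4$ ($S{\left(A \right)} = 0 + 4 = 4$)
$x{\left(K \right)} = \sqrt{K} \left(15 + \frac{6 K^{2}}{49}\right)$ ($x{\left(K \right)} = \left(15 + 6 \left(\frac{K}{7}\right)^{2}\right) \sqrt{K} = \left(15 + 6 \frac{K^{2}}{49}\right) \sqrt{K} = \left(15 + \frac{6 K^{2}}{49}\right) \sqrt{K} = \sqrt{K} \left(15 + \frac{6 K^{2}}{49}\right)$)
$\frac{-37780 + x{\left(128 \right)}}{7643 + S{\left(-36 \right)}} = \frac{-37780 + \sqrt{128} \left(15 + \frac{6 \cdot 128^{2}}{49}\right)}{7643 + 4} = \frac{-37780 + 8 \sqrt{2} \left(15 + \frac{6}{49} \cdot 16384\right)}{7647} = \left(-37780 + 8 \sqrt{2} \left(15 + \frac{98304}{49}\right)\right) \frac{1}{7647} = \left(-37780 + 8 \sqrt{2} \cdot \frac{99039}{49}\right) \frac{1}{7647} = \left(-37780 + \frac{792312 \sqrt{2}}{49}\right) \frac{1}{7647} = - \frac{37780}{7647} + \frac{264104 \sqrt{2}}{124901}$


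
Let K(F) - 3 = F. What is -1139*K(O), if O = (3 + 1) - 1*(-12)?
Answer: -21641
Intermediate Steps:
O = 16 (O = 4 + 12 = 16)
K(F) = 3 + F
-1139*K(O) = -1139*(3 + 16) = -1139*19 = -21641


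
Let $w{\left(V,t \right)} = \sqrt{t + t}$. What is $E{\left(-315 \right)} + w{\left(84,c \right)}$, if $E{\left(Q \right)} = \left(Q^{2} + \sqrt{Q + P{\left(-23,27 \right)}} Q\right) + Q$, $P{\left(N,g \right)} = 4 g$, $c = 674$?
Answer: $98910 + 2 \sqrt{337} - 945 i \sqrt{23} \approx 98947.0 - 4532.1 i$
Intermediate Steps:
$w{\left(V,t \right)} = \sqrt{2} \sqrt{t}$ ($w{\left(V,t \right)} = \sqrt{2 t} = \sqrt{2} \sqrt{t}$)
$E{\left(Q \right)} = Q + Q^{2} + Q \sqrt{108 + Q}$ ($E{\left(Q \right)} = \left(Q^{2} + \sqrt{Q + 4 \cdot 27} Q\right) + Q = \left(Q^{2} + \sqrt{Q + 108} Q\right) + Q = \left(Q^{2} + \sqrt{108 + Q} Q\right) + Q = \left(Q^{2} + Q \sqrt{108 + Q}\right) + Q = Q + Q^{2} + Q \sqrt{108 + Q}$)
$E{\left(-315 \right)} + w{\left(84,c \right)} = - 315 \left(1 - 315 + \sqrt{108 - 315}\right) + \sqrt{2} \sqrt{674} = - 315 \left(1 - 315 + \sqrt{-207}\right) + 2 \sqrt{337} = - 315 \left(1 - 315 + 3 i \sqrt{23}\right) + 2 \sqrt{337} = - 315 \left(-314 + 3 i \sqrt{23}\right) + 2 \sqrt{337} = \left(98910 - 945 i \sqrt{23}\right) + 2 \sqrt{337} = 98910 + 2 \sqrt{337} - 945 i \sqrt{23}$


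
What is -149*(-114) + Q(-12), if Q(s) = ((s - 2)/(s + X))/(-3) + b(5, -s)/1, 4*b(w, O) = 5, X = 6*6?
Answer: 152887/9 ≈ 16987.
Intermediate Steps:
X = 36
b(w, O) = 5/4 (b(w, O) = (¼)*5 = 5/4)
Q(s) = 5/4 - (-2 + s)/(3*(36 + s)) (Q(s) = ((s - 2)/(s + 36))/(-3) + (5/4)/1 = ((-2 + s)/(36 + s))*(-⅓) + (5/4)*1 = ((-2 + s)/(36 + s))*(-⅓) + 5/4 = -(-2 + s)/(3*(36 + s)) + 5/4 = 5/4 - (-2 + s)/(3*(36 + s)))
-149*(-114) + Q(-12) = -149*(-114) + (548 + 11*(-12))/(12*(36 - 12)) = 16986 + (1/12)*(548 - 132)/24 = 16986 + (1/12)*(1/24)*416 = 16986 + 13/9 = 152887/9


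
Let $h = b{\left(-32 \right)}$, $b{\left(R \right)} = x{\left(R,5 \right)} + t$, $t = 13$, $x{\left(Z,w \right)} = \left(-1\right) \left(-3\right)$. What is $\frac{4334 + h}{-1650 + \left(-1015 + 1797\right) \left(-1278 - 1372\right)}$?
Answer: $- \frac{87}{41479} \approx -0.0020974$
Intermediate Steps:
$x{\left(Z,w \right)} = 3$
$b{\left(R \right)} = 16$ ($b{\left(R \right)} = 3 + 13 = 16$)
$h = 16$
$\frac{4334 + h}{-1650 + \left(-1015 + 1797\right) \left(-1278 - 1372\right)} = \frac{4334 + 16}{-1650 + \left(-1015 + 1797\right) \left(-1278 - 1372\right)} = \frac{4350}{-1650 + 782 \left(-2650\right)} = \frac{4350}{-1650 - 2072300} = \frac{4350}{-2073950} = 4350 \left(- \frac{1}{2073950}\right) = - \frac{87}{41479}$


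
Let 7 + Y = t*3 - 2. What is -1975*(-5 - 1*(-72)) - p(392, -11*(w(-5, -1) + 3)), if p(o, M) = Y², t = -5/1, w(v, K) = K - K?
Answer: -132901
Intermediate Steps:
w(v, K) = 0
t = -5 (t = -5*1 = -5)
Y = -24 (Y = -7 + (-5*3 - 2) = -7 + (-15 - 2) = -7 - 17 = -24)
p(o, M) = 576 (p(o, M) = (-24)² = 576)
-1975*(-5 - 1*(-72)) - p(392, -11*(w(-5, -1) + 3)) = -1975*(-5 - 1*(-72)) - 1*576 = -1975*(-5 + 72) - 576 = -1975*67 - 576 = -132325 - 576 = -132901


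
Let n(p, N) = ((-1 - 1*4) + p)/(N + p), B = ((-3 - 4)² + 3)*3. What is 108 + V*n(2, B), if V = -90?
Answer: 8667/79 ≈ 109.71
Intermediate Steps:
B = 156 (B = ((-7)² + 3)*3 = (49 + 3)*3 = 52*3 = 156)
n(p, N) = (-5 + p)/(N + p) (n(p, N) = ((-1 - 4) + p)/(N + p) = (-5 + p)/(N + p))
108 + V*n(2, B) = 108 - 90*(-5 + 2)/(156 + 2) = 108 - 90*(-3)/158 = 108 - 45*(-3)/79 = 108 - 90*(-3/158) = 108 + 135/79 = 8667/79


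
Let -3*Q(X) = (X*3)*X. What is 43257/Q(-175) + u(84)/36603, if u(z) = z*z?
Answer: -3100331/2541875 ≈ -1.2197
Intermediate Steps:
Q(X) = -X**2 (Q(X) = -X*3*X/3 = -3*X*X/3 = -X**2)
u(z) = z**2
43257/Q(-175) + u(84)/36603 = 43257/((-1*(-175)**2)) + 84**2/36603 = 43257/((-1*30625)) + 7056*(1/36603) = 43257/(-30625) + 16/83 = 43257*(-1/30625) + 16/83 = -43257/30625 + 16/83 = -3100331/2541875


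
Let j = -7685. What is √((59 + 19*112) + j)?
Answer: I*√5498 ≈ 74.148*I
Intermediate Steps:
√((59 + 19*112) + j) = √((59 + 19*112) - 7685) = √((59 + 2128) - 7685) = √(2187 - 7685) = √(-5498) = I*√5498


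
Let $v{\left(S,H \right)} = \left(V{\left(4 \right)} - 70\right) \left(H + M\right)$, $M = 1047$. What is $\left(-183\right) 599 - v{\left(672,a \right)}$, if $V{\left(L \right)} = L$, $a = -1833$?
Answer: $-161493$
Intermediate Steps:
$v{\left(S,H \right)} = -69102 - 66 H$ ($v{\left(S,H \right)} = \left(4 - 70\right) \left(H + 1047\right) = - 66 \left(1047 + H\right) = -69102 - 66 H$)
$\left(-183\right) 599 - v{\left(672,a \right)} = \left(-183\right) 599 - \left(-69102 - -120978\right) = -109617 - \left(-69102 + 120978\right) = -109617 - 51876 = -161493$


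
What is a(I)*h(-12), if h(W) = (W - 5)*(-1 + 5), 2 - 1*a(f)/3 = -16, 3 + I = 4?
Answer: -3672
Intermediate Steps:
I = 1 (I = -3 + 4 = 1)
a(f) = 54 (a(f) = 6 - 3*(-16) = 6 + 48 = 54)
h(W) = -20 + 4*W (h(W) = (-5 + W)*4 = -20 + 4*W)
a(I)*h(-12) = 54*(-20 + 4*(-12)) = 54*(-20 - 48) = 54*(-68) = -3672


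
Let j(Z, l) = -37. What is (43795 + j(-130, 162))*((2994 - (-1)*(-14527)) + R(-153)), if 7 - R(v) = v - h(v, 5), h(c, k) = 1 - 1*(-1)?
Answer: -497572218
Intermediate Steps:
h(c, k) = 2 (h(c, k) = 1 + 1 = 2)
R(v) = 9 - v (R(v) = 7 - (v - 1*2) = 7 - (v - 2) = 7 - (-2 + v) = 7 + (2 - v) = 9 - v)
(43795 + j(-130, 162))*((2994 - (-1)*(-14527)) + R(-153)) = (43795 - 37)*((2994 - (-1)*(-14527)) + (9 - 1*(-153))) = 43758*((2994 - 1*14527) + (9 + 153)) = 43758*((2994 - 14527) + 162) = 43758*(-11533 + 162) = 43758*(-11371) = -497572218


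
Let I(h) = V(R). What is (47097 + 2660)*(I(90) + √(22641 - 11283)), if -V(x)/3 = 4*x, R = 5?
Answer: -2985420 + 149271*√1262 ≈ 2.3174e+6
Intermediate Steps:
V(x) = -12*x
I(h) = -60 (I(h) = -12*5 = -60)
(47097 + 2660)*(I(90) + √(22641 - 11283)) = (47097 + 2660)*(-60 + √(22641 - 11283)) = 49757*(-60 + √11358) = 49757*(-60 + 3*√1262) = -2985420 + 149271*√1262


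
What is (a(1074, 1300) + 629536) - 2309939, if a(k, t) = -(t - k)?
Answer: -1680629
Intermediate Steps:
a(k, t) = k - t
(a(1074, 1300) + 629536) - 2309939 = ((1074 - 1*1300) + 629536) - 2309939 = ((1074 - 1300) + 629536) - 2309939 = (-226 + 629536) - 2309939 = 629310 - 2309939 = -1680629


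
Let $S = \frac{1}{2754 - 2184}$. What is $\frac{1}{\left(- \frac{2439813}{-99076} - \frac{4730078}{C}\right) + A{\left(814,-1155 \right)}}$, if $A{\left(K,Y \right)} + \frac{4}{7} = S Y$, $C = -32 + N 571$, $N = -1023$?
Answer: $\frac{7697605294820}{231891034939639} \approx 0.033195$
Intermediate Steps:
$C = -584165$ ($C = -32 - 584133 = -584165$)
$S = \frac{1}{570} \approx 0.0017544$
$A{\left(K,Y \right)} = - \frac{4}{7} + \frac{Y}{570}$
$\frac{1}{\left(- \frac{2439813}{-99076} - \frac{4730078}{C}\right) + A{\left(814,-1155 \right)}} = \frac{1}{\left(- \frac{2439813}{-99076} - \frac{4730078}{-584165}\right) + \left(- \frac{4}{7} + \frac{1}{570} \left(-1155\right)\right)} = \frac{1}{\left(\left(-2439813\right) \left(- \frac{1}{99076}\right) - - \frac{4730078}{584165}\right) - \frac{691}{266}} = \frac{1}{\left(\frac{2439813}{99076} + \frac{4730078}{584165}\right) - \frac{691}{266}} = \frac{1}{\frac{1893890569073}{57876731540} - \frac{691}{266}} = \frac{1}{\frac{231891034939639}{7697605294820}} = \frac{7697605294820}{231891034939639}$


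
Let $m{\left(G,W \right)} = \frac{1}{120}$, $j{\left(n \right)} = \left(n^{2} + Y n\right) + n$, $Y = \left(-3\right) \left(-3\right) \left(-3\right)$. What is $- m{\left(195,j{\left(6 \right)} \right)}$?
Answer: $- \frac{1}{120} \approx -0.0083333$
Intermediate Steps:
$Y = -27$ ($Y = 9 \left(-3\right) = -27$)
$j{\left(n \right)} = n^{2} - 26 n$ ($j{\left(n \right)} = \left(n^{2} - 27 n\right) + n = n^{2} - 26 n$)
$m{\left(G,W \right)} = \frac{1}{120}$
$- m{\left(195,j{\left(6 \right)} \right)} = \left(-1\right) \frac{1}{120} = - \frac{1}{120}$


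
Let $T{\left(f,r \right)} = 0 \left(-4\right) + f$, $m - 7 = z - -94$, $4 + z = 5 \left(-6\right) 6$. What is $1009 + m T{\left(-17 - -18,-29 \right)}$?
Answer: $926$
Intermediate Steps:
$z = -184$ ($z = -4 + 5 \left(-6\right) 6 = -4 - 180 = -184$)
$m = -83$ ($m = 7 - 90 = -83$)
$T{\left(f,r \right)} = f$ ($T{\left(f,r \right)} = 0 + f = f$)
$1009 + m T{\left(-17 - -18,-29 \right)} = 1009 - 83 \left(-17 - -18\right) = 1009 - 83 \left(-17 + 18\right) = 1009 - 83 = 926$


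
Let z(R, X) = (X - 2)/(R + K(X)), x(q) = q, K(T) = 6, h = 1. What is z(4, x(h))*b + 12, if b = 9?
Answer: 111/10 ≈ 11.100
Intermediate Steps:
z(R, X) = (-2 + X)/(6 + R) (z(R, X) = (X - 2)/(R + 6) = (-2 + X)/(6 + R))
z(4, x(h))*b + 12 = ((-2 + 1)/(6 + 4))*9 + 12 = (-1/10)*9 + 12 = ((⅒)*(-1))*9 + 12 = -⅒*9 + 12 = -9/10 + 12 = 111/10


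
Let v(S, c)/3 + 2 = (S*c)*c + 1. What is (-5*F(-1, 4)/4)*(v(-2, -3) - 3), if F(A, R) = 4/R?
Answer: 75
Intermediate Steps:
v(S, c) = -3 + 3*S*c² (v(S, c) = -6 + 3*((S*c)*c + 1) = -6 + 3*(S*c² + 1) = -6 + 3*(1 + S*c²) = -6 + (3 + 3*S*c²) = -3 + 3*S*c²)
(-5*F(-1, 4)/4)*(v(-2, -3) - 3) = (-5*4/4/4)*((-3 + 3*(-2)*(-3)²) - 3) = (-5*4*(¼)/4)*((-3 + 3*(-2)*9) - 3) = (-5/4)*((-3 - 54) - 3) = (-5*¼)*(-57 - 3) = -5/4*(-60) = 75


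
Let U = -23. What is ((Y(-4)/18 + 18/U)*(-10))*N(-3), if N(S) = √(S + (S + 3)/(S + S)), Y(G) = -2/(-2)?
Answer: 1505*I*√3/207 ≈ 12.593*I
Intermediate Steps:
Y(G) = 1 (Y(G) = -2*(-½) = 1)
N(S) = √(S + (3 + S)/(2*S)) (N(S) = √(S + (3 + S)/((2*S))) = √(S + (3 + S)*(1/(2*S))) = √(S + (3 + S)/(2*S)))
((Y(-4)/18 + 18/U)*(-10))*N(-3) = ((1/18 + 18/(-23))*(-10))*(√(2 + 4*(-3) + 6/(-3))/2) = ((1*(1/18) + 18*(-1/23))*(-10))*(√(2 - 12 + 6*(-⅓))/2) = ((1/18 - 18/23)*(-10))*(√(2 - 12 - 2)/2) = (-301/414*(-10))*(√(-12)/2) = 1505*((2*I*√3)/2)/207 = 1505*(I*√3)/207 = 1505*I*√3/207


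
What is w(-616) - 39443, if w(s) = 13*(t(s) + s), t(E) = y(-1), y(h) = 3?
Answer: -47412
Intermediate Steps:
t(E) = 3
w(s) = 39 + 13*s (w(s) = 13*(3 + s) = 39 + 13*s)
w(-616) - 39443 = (39 + 13*(-616)) - 39443 = (39 - 8008) - 39443 = -7969 - 39443 = -47412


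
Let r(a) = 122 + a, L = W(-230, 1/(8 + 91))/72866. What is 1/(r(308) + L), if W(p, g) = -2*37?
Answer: 36433/15666153 ≈ 0.0023256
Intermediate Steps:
W(p, g) = -74
L = -37/36433 (L = -74/72866 = -74*1/72866 = -37/36433 ≈ -0.0010156)
1/(r(308) + L) = 1/((122 + 308) - 37/36433) = 1/(430 - 37/36433) = 1/(15666153/36433) = 36433/15666153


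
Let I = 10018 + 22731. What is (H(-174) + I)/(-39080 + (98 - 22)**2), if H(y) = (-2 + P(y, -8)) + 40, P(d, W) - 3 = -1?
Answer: -32789/33304 ≈ -0.98454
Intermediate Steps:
P(d, W) = 2 (P(d, W) = 3 - 1 = 2)
I = 32749
H(y) = 40 (H(y) = (-2 + 2) + 40 = 0 + 40 = 40)
(H(-174) + I)/(-39080 + (98 - 22)**2) = (40 + 32749)/(-39080 + (98 - 22)**2) = 32789/(-39080 + 76**2) = 32789/(-39080 + 5776) = 32789/(-33304) = 32789*(-1/33304) = -32789/33304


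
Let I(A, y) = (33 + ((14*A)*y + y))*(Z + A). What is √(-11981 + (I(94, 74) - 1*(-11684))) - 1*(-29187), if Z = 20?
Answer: 29187 + 3*√1234853 ≈ 32521.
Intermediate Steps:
I(A, y) = (20 + A)*(33 + y + 14*A*y) (I(A, y) = (33 + ((14*A)*y + y))*(20 + A) = (33 + (14*A*y + y))*(20 + A) = (33 + (y + 14*A*y))*(20 + A) = (33 + y + 14*A*y)*(20 + A) = (20 + A)*(33 + y + 14*A*y))
√(-11981 + (I(94, 74) - 1*(-11684))) - 1*(-29187) = √(-11981 + ((660 + 20*74 + 33*94 + 14*74*94² + 281*94*74) - 1*(-11684))) - 1*(-29187) = √(-11981 + ((660 + 1480 + 3102 + 14*74*8836 + 1954636) + 11684)) + 29187 = √(-11981 + ((660 + 1480 + 3102 + 9154096 + 1954636) + 11684)) + 29187 = √(-11981 + (11113974 + 11684)) + 29187 = √(-11981 + 11125658) + 29187 = √11113677 + 29187 = 3*√1234853 + 29187 = 29187 + 3*√1234853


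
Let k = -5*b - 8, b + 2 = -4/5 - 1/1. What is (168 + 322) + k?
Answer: 501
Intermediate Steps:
b = -19/5 (b = -2 + (-4/5 - 1/1) = -2 + (-4*⅕ - 1*1) = -2 + (-⅘ - 1) = -2 - 9/5 = -19/5 ≈ -3.8000)
k = 11 (k = -5*(-19/5) - 8 = 19 - 8 = 11)
(168 + 322) + k = (168 + 322) + 11 = 490 + 11 = 501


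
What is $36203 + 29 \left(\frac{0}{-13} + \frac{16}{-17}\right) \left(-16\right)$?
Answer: $\frac{622875}{17} \approx 36640.0$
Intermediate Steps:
$36203 + 29 \left(\frac{0}{-13} + \frac{16}{-17}\right) \left(-16\right) = 36203 + 29 \left(0 \left(- \frac{1}{13}\right) + 16 \left(- \frac{1}{17}\right)\right) \left(-16\right) = 36203 + 29 \left(0 - \frac{16}{17}\right) \left(-16\right) = 36203 + 29 \left(- \frac{16}{17}\right) \left(-16\right) = 36203 - - \frac{7424}{17} = 36203 + \frac{7424}{17} = \frac{622875}{17}$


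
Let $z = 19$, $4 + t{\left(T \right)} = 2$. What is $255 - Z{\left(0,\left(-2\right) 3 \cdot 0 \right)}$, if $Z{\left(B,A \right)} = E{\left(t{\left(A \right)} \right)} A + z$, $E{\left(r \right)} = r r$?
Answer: $236$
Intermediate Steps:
$t{\left(T \right)} = -2$ ($t{\left(T \right)} = -4 + 2 = -2$)
$E{\left(r \right)} = r^{2}$
$Z{\left(B,A \right)} = 19 + 4 A$ ($Z{\left(B,A \right)} = \left(-2\right)^{2} A + 19 = 4 A + 19 = 19 + 4 A$)
$255 - Z{\left(0,\left(-2\right) 3 \cdot 0 \right)} = 255 - \left(19 + 4 \left(-2\right) 3 \cdot 0\right) = 255 - \left(19 + 4 \left(\left(-6\right) 0\right)\right) = 255 - \left(19 + 4 \cdot 0\right) = 255 - \left(19 + 0\right) = 255 - 19 = 236$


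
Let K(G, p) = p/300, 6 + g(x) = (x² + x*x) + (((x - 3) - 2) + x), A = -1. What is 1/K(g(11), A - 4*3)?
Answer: -300/13 ≈ -23.077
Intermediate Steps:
g(x) = -11 + 2*x + 2*x² (g(x) = -6 + ((x² + x*x) + (((x - 3) - 2) + x)) = -6 + ((x² + x²) + (((-3 + x) - 2) + x)) = -6 + (2*x² + ((-5 + x) + x)) = -6 + (2*x² + (-5 + 2*x)) = -6 + (-5 + 2*x + 2*x²) = -11 + 2*x + 2*x²)
K(G, p) = p/300 (K(G, p) = p*(1/300) = p/300)
1/K(g(11), A - 4*3) = 1/((-1 - 4*3)/300) = 1/((-1 - 12)/300) = 1/((1/300)*(-13)) = 1/(-13/300) = -300/13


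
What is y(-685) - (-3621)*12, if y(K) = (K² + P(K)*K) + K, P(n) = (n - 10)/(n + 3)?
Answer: 348702469/682 ≈ 5.1129e+5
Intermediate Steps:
P(n) = (-10 + n)/(3 + n)
y(K) = K + K² + K*(-10 + K)/(3 + K) (y(K) = (K² + ((-10 + K)/(3 + K))*K) + K = (K² + K*(-10 + K)/(3 + K)) + K = K + K² + K*(-10 + K)/(3 + K))
y(-685) - (-3621)*12 = -685*(-7 + (-685)² + 5*(-685))/(3 - 685) - (-3621)*12 = -685*(-7 + 469225 - 3425)/(-682) - 1*(-43452) = -685*(-1/682)*465793 + 43452 = 319068205/682 + 43452 = 348702469/682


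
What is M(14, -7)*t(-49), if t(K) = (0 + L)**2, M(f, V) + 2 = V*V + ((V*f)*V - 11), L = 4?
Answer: 11552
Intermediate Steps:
M(f, V) = -13 + V**2 + f*V**2 (M(f, V) = -2 + (V*V + ((V*f)*V - 11)) = -2 + (V**2 + (f*V**2 - 11)) = -2 + (V**2 + (-11 + f*V**2)) = -2 + (-11 + V**2 + f*V**2) = -13 + V**2 + f*V**2)
t(K) = 16 (t(K) = (0 + 4)**2 = 4**2 = 16)
M(14, -7)*t(-49) = (-13 + (-7)**2 + 14*(-7)**2)*16 = (-13 + 49 + 14*49)*16 = (-13 + 49 + 686)*16 = 722*16 = 11552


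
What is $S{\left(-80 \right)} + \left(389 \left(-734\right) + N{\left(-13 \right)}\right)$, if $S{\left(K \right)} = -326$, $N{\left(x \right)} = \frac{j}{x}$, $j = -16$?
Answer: $- \frac{3716060}{13} \approx -2.8585 \cdot 10^{5}$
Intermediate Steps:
$N{\left(x \right)} = - \frac{16}{x}$
$S{\left(-80 \right)} + \left(389 \left(-734\right) + N{\left(-13 \right)}\right) = -326 + \left(389 \left(-734\right) - \frac{16}{-13}\right) = -326 - \frac{3711822}{13} = - \frac{3716060}{13}$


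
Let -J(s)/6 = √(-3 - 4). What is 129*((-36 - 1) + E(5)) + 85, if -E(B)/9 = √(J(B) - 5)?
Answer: -4688 - 1161*√(-5 - 6*I*√7) ≈ -7489.3 + 3819.3*I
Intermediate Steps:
J(s) = -6*I*√7 (J(s) = -6*√(-3 - 4) = -6*I*√7)
E(B) = -9*√(-5 - 6*I*√7) (E(B) = -9*√(-6*I*√7 - 5) = -9*√(-5 - 6*I*√7))
129*((-36 - 1) + E(5)) + 85 = 129*((-36 - 1) - 9*√(-5 - 6*I*√7)) + 85 = 129*(-37 - 9*√(-5 - 6*I*√7)) + 85 = (-4773 - 1161*√(-5 - 6*I*√7)) + 85 = -4688 - 1161*√(-5 - 6*I*√7)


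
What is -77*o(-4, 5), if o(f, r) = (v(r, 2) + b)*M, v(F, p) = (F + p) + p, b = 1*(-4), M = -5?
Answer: 1925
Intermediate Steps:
b = -4
v(F, p) = F + 2*p
o(f, r) = -5*r (o(f, r) = ((r + 2*2) - 4)*(-5) = ((r + 4) - 4)*(-5) = ((4 + r) - 4)*(-5) = r*(-5) = -5*r)
-77*o(-4, 5) = -(-385)*5 = -77*(-25) = 1925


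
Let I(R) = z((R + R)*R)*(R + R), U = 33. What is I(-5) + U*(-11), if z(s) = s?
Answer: -863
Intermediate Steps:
I(R) = 4*R³ (I(R) = ((R + R)*R)*(R + R) = ((2*R)*R)*(2*R) = (2*R²)*(2*R) = 4*R³)
I(-5) + U*(-11) = 4*(-5)³ + 33*(-11) = 4*(-125) - 363 = -500 - 363 = -863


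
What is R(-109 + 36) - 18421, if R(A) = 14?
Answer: -18407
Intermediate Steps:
R(-109 + 36) - 18421 = 14 - 18421 = -18407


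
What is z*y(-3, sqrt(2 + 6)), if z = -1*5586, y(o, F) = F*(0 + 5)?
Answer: -55860*sqrt(2) ≈ -78998.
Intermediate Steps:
y(o, F) = 5*F (y(o, F) = F*5 = 5*F)
z = -5586
z*y(-3, sqrt(2 + 6)) = -27930*sqrt(2 + 6) = -27930*sqrt(8) = -27930*2*sqrt(2) = -55860*sqrt(2)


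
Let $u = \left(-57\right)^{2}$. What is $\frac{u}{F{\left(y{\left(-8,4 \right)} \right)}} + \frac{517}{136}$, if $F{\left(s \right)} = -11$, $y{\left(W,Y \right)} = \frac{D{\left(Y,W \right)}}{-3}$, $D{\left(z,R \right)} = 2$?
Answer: $- \frac{436177}{1496} \approx -291.56$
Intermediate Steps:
$y{\left(W,Y \right)} = - \frac{2}{3}$ ($y{\left(W,Y \right)} = \frac{2}{-3} = 2 \left(- \frac{1}{3}\right) = - \frac{2}{3}$)
$u = 3249$
$\frac{u}{F{\left(y{\left(-8,4 \right)} \right)}} + \frac{517}{136} = \frac{3249}{-11} + \frac{517}{136} = 3249 \left(- \frac{1}{11}\right) + 517 \cdot \frac{1}{136} = - \frac{3249}{11} + \frac{517}{136} = - \frac{436177}{1496}$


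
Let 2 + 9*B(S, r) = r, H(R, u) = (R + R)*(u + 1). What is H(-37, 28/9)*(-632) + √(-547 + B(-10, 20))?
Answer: 1730416/9 + I*√545 ≈ 1.9227e+5 + 23.345*I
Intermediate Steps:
H(R, u) = 2*R*(1 + u) (H(R, u) = (2*R)*(1 + u) = 2*R*(1 + u))
B(S, r) = -2/9 + r/9
H(-37, 28/9)*(-632) + √(-547 + B(-10, 20)) = (2*(-37)*(1 + 28/9))*(-632) + √(-547 + (-2/9 + (⅑)*20)) = (2*(-37)*(1 + 28*(⅑)))*(-632) + √(-547 + (-2/9 + 20/9)) = (2*(-37)*(1 + 28/9))*(-632) + √(-547 + 2) = (2*(-37)*(37/9))*(-632) + √(-545) = -2738/9*(-632) + I*√545 = 1730416/9 + I*√545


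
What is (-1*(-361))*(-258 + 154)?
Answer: -37544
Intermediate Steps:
(-1*(-361))*(-258 + 154) = 361*(-104) = -37544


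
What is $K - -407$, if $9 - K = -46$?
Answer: $462$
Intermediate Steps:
$K = 55$ ($K = 9 - -46 = 9 + 46 = 55$)
$K - -407 = 55 - -407 = 55 + 407 = 462$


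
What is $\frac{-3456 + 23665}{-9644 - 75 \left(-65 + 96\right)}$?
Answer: $- \frac{20209}{11969} \approx -1.6884$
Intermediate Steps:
$\frac{-3456 + 23665}{-9644 - 75 \left(-65 + 96\right)} = \frac{20209}{-9644 - 2325} = \frac{20209}{-11969} = 20209 \left(- \frac{1}{11969}\right) = - \frac{20209}{11969}$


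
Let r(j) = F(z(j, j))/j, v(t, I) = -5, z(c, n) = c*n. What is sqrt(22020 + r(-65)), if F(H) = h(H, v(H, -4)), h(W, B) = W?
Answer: sqrt(21955) ≈ 148.17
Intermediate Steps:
F(H) = H
r(j) = j (r(j) = (j*j)/j = j**2/j = j)
sqrt(22020 + r(-65)) = sqrt(22020 - 65) = sqrt(21955)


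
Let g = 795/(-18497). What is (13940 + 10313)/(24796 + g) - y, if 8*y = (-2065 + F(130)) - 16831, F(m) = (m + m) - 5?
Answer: 161382995125/69230312 ≈ 2331.1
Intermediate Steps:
F(m) = -5 + 2*m (F(m) = 2*m - 5 = -5 + 2*m)
g = -15/349 (g = 795*(-1/18497) = -15/349 ≈ -0.042980)
y = -18641/8 (y = ((-2065 + (-5 + 2*130)) - 16831)/8 = ((-2065 + (-5 + 260)) - 16831)/8 = ((-2065 + 255) - 16831)/8 = (-1810 - 16831)/8 = (1/8)*(-18641) = -18641/8 ≈ -2330.1)
(13940 + 10313)/(24796 + g) - y = (13940 + 10313)/(24796 - 15/349) - 1*(-18641/8) = 24253/(8653789/349) + 18641/8 = 24253*(349/8653789) + 18641/8 = 8464297/8653789 + 18641/8 = 161382995125/69230312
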